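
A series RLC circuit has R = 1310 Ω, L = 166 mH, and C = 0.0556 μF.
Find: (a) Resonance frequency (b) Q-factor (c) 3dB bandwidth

Step 1 — Resonance: ω₀ = 1/√(LC) = 1/√(0.166·5.56e-08) = 1.041e+04 rad/s.
Step 2 — f₀ = ω₀/(2π) = 1657 Hz.
Step 3 — Series Q: Q = ω₀L/R = 1.041e+04·0.166/1310 = 1.319.
Step 4 — Bandwidth: Δω = ω₀/Q = 7892 rad/s; BW = Δω/(2π) = 1256 Hz.

(a) f₀ = 1657 Hz  (b) Q = 1.319  (c) BW = 1256 Hz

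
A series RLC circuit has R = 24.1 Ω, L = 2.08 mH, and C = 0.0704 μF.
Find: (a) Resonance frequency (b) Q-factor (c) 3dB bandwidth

Step 1 — Resonance: ω₀ = 1/√(LC) = 1/√(0.00208·7.04e-08) = 8.264e+04 rad/s.
Step 2 — f₀ = ω₀/(2π) = 1.315e+04 Hz.
Step 3 — Series Q: Q = ω₀L/R = 8.264e+04·0.00208/24.1 = 7.132.
Step 4 — Bandwidth: Δω = ω₀/Q = 1.159e+04 rad/s; BW = Δω/(2π) = 1844 Hz.

(a) f₀ = 1.315e+04 Hz  (b) Q = 7.132  (c) BW = 1844 Hz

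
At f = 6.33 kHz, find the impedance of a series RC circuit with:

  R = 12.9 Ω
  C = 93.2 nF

Step 1 — Angular frequency: ω = 2π·f = 2π·6330 = 3.977e+04 rad/s.
Step 2 — Component impedances:
  R: Z = R = 12.9 Ω
  C: Z = 1/(jωC) = -j/(ω·C) = 0 - j269.8 Ω
Step 3 — Series combination: Z_total = R + C = 12.9 - j269.8 Ω = 270.1∠-87.3° Ω.

Z = 12.9 - j269.8 Ω = 270.1∠-87.3° Ω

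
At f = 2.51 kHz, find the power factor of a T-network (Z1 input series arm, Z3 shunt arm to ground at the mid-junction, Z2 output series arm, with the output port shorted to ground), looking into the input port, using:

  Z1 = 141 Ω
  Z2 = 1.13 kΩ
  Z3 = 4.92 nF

Step 1 — Angular frequency: ω = 2π·f = 2π·2510 = 1.577e+04 rad/s.
Step 2 — Component impedances:
  Z1: Z = R = 141 Ω
  Z2: Z = R = 1130 Ω
  Z3: Z = 1/(jωC) = -j/(ω·C) = 0 - j1.289e+04 Ω
Step 3 — With the output port shorted to ground, the output series arm Z2 runs from the junction to ground; the shunt arm Z3 also runs from the junction to ground. They appear in parallel: Z3 || Z2 = 1121 - j98.32 Ω.
Step 4 — Series with input arm Z1: Z_in = Z1 + (Z3 || Z2) = 1262 - j98.32 Ω = 1266∠-4.5° Ω.
Step 5 — Power factor: PF = cos(φ) = Re(Z)/|Z| = 1262.4/1266.2 = 0.997.
Step 6 — Type: Im(Z) = -98.32 ⇒ leading (phase φ = -4.5°).

PF = 0.997 (leading, φ = -4.5°)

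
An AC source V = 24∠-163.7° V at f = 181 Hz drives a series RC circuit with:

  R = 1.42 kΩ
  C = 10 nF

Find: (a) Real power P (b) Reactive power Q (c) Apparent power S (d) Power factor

Step 1 — Angular frequency: ω = 2π·f = 2π·181 = 1137 rad/s.
Step 2 — Component impedances:
  R: Z = R = 1420 Ω
  C: Z = 1/(jωC) = -j/(ω·C) = 0 - j8.793e+04 Ω
Step 3 — Series combination: Z_total = R + C = 1420 - j8.793e+04 Ω = 8.794e+04∠-89.1° Ω.
Step 4 — Source phasor: V = 24∠-163.7° V = -23.04 - j6.736 V.
Step 5 — Current: I = V / Z = 7.236e-05 - j0.0002631 A = 0.0002729∠-74.6° A.
Step 6 — Complex power: S = V·I* = 0.0001058 - j0.006549 VA.
Step 7 — Real power: P = Re(S) = 0.0001058 W.
Step 8 — Reactive power: Q = Im(S) = -0.006549 VAR.
Step 9 — Apparent power: |S| = 0.00655 VA.
Step 10 — Power factor: PF = P/|S| = 0.01615 (leading).

(a) P = 0.0001058 W  (b) Q = -0.006549 VAR  (c) S = 0.00655 VA  (d) PF = 0.01615 (leading)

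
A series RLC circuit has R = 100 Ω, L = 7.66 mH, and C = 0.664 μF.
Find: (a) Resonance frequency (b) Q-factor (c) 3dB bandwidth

Step 1 — Resonance: ω₀ = 1/√(LC) = 1/√(0.00766·6.64e-07) = 1.402e+04 rad/s.
Step 2 — f₀ = ω₀/(2π) = 2232 Hz.
Step 3 — Series Q: Q = ω₀L/R = 1.402e+04·0.00766/100 = 1.074.
Step 4 — Bandwidth: Δω = ω₀/Q = 1.305e+04 rad/s; BW = Δω/(2π) = 2078 Hz.

(a) f₀ = 2232 Hz  (b) Q = 1.074  (c) BW = 2078 Hz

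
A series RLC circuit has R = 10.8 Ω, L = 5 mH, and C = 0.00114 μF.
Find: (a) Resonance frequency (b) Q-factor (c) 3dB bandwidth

Step 1 — Resonance condition Im(Z)=0 gives ω₀ = 1/√(LC).
Step 2 — ω₀ = 1/√(0.005·1.14e-09) = 4.189e+05 rad/s.
Step 3 — f₀ = ω₀/(2π) = 6.666e+04 Hz.
Step 4 — Series Q: Q = ω₀L/R = 4.189e+05·0.005/10.8 = 193.9.
Step 5 — 3dB bandwidth: Δω = ω₀/Q = 2160 rad/s; BW = Δω/(2π) = 343.8 Hz.

(a) f₀ = 6.666e+04 Hz  (b) Q = 193.9  (c) BW = 343.8 Hz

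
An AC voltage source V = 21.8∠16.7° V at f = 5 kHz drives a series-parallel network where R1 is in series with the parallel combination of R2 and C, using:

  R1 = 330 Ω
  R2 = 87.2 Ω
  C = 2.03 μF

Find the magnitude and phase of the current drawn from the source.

Step 1 — Angular frequency: ω = 2π·f = 2π·5000 = 3.142e+04 rad/s.
Step 2 — Component impedances:
  R1: Z = R = 330 Ω
  R2: Z = R = 87.2 Ω
  C: Z = 1/(jωC) = -j/(ω·C) = 0 - j15.68 Ω
Step 3 — Parallel branch: R2 || C = 1/(1/R2 + 1/C) = 2.731 - j15.19 Ω.
Step 4 — Series with R1: Z_total = R1 + (R2 || C) = 332.7 - j15.19 Ω = 333.1∠-2.6° Ω.
Step 5 — Source phasor: V = 21.8∠16.7° V = 20.88 + j6.264 V.
Step 6 — Ohm's law: I = V / Z_total = (20.88 + j6.264) / (332.7 - j15.19) = 0.06177 + j0.02165 A.
Step 7 — Convert to polar: |I| = 0.06545 A, ∠I = 19.3°.

I = 0.06545∠19.3° A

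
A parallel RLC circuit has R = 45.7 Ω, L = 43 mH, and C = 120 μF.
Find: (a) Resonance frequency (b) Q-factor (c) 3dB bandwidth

Step 1 — Resonance: ω₀ = 1/√(LC) = 1/√(0.043·0.00012) = 440.2 rad/s.
Step 2 — f₀ = ω₀/(2π) = 70.06 Hz.
Step 3 — Parallel Q: Q = R/(ω₀L) = 45.7/(440.2·0.043) = 2.414.
Step 4 — Bandwidth: Δω = ω₀/Q = 182.3 rad/s; BW = Δω/(2π) = 29.02 Hz.

(a) f₀ = 70.06 Hz  (b) Q = 2.414  (c) BW = 29.02 Hz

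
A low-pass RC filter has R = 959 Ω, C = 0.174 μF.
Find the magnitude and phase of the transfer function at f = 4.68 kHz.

Step 1 — Angular frequency: ω = 2π·4680 = 2.941e+04 rad/s.
Step 2 — Transfer function: H(jω) = 1/(1 + jωRC).
Step 3 — Denominator: 1 + jωRC = 1 + j·2.941e+04·959·1.74e-07 = 1 + j4.907.
Step 4 — H = 0.03988 - j0.1957.
Step 5 — Magnitude: |H| = 0.1997 (-14.0 dB); phase: φ = -78.5°.

|H| = 0.1997 (-14.0 dB), φ = -78.5°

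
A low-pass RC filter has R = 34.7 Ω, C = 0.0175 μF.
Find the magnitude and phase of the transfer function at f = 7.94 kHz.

Step 1 — Angular frequency: ω = 2π·7940 = 4.989e+04 rad/s.
Step 2 — Transfer function: H(jω) = 1/(1 + jωRC).
Step 3 — Denominator: 1 + jωRC = 1 + j·4.989e+04·34.7·1.75e-08 = 1 + j0.03029.
Step 4 — H = 0.9991 - j0.03027.
Step 5 — Magnitude: |H| = 0.9995 (-0.0 dB); phase: φ = -1.7°.

|H| = 0.9995 (-0.0 dB), φ = -1.7°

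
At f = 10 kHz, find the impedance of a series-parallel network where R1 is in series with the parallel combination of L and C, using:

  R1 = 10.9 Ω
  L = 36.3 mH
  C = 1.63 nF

Step 1 — Angular frequency: ω = 2π·f = 2π·1e+04 = 6.283e+04 rad/s.
Step 2 — Component impedances:
  R1: Z = R = 10.9 Ω
  L: Z = jωL = j·6.283e+04·0.0363 = 0 + j2281 Ω
  C: Z = 1/(jωC) = -j/(ω·C) = 0 - j9764 Ω
Step 3 — Parallel branch: L || C = 1/(1/L + 1/C) = 0 + j2976 Ω.
Step 4 — Series with R1: Z_total = R1 + (L || C) = 10.9 + j2976 Ω = 2976∠89.8° Ω.

Z = 10.9 + j2976 Ω = 2976∠89.8° Ω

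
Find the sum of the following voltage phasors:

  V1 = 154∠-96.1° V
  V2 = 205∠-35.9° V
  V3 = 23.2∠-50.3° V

Step 1 — Convert each phasor to rectangular form:
  V1 = 154·(cos(-96.1°) + j·sin(-96.1°)) = -16.36 - j153.1 V
  V2 = 205·(cos(-35.9°) + j·sin(-35.9°)) = 166.1 - j120.2 V
  V3 = 23.2·(cos(-50.3°) + j·sin(-50.3°)) = 14.82 - j17.85 V
Step 2 — Sum components: V_total = 164.5 - j291.2 V.
Step 3 — Convert to polar: |V_total| = 334.4 V, ∠V_total = -60.5°.

V_total = 334.4∠-60.5° V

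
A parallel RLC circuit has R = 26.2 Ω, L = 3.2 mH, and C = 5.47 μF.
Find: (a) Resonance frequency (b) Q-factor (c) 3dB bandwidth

Step 1 — Resonance: ω₀ = 1/√(LC) = 1/√(0.0032·5.47e-06) = 7558 rad/s.
Step 2 — f₀ = ω₀/(2π) = 1203 Hz.
Step 3 — Parallel Q: Q = R/(ω₀L) = 26.2/(7558·0.0032) = 1.083.
Step 4 — Bandwidth: Δω = ω₀/Q = 6978 rad/s; BW = Δω/(2π) = 1111 Hz.

(a) f₀ = 1203 Hz  (b) Q = 1.083  (c) BW = 1111 Hz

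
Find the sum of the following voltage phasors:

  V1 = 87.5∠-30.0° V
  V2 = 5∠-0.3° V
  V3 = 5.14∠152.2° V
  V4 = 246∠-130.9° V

Step 1 — Convert each phasor to rectangular form:
  V1 = 87.5·(cos(-30.0°) + j·sin(-30.0°)) = 75.78 - j43.75 V
  V2 = 5·(cos(-0.3°) + j·sin(-0.3°)) = 5 - j0.02618 V
  V3 = 5.14·(cos(152.2°) + j·sin(152.2°)) = -4.547 + j2.397 V
  V4 = 246·(cos(-130.9°) + j·sin(-130.9°)) = -161.1 - j185.9 V
Step 2 — Sum components: V_total = -84.84 - j227.3 V.
Step 3 — Convert to polar: |V_total| = 242.6 V, ∠V_total = -110.5°.

V_total = 242.6∠-110.5° V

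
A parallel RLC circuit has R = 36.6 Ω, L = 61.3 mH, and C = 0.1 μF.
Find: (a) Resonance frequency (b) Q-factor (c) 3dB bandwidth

Step 1 — Resonance: ω₀ = 1/√(LC) = 1/√(0.0613·1e-07) = 1.277e+04 rad/s.
Step 2 — f₀ = ω₀/(2π) = 2033 Hz.
Step 3 — Parallel Q: Q = R/(ω₀L) = 36.6/(1.277e+04·0.0613) = 0.04675.
Step 4 — Bandwidth: Δω = ω₀/Q = 2.732e+05 rad/s; BW = Δω/(2π) = 4.348e+04 Hz.

(a) f₀ = 2033 Hz  (b) Q = 0.04675  (c) BW = 4.348e+04 Hz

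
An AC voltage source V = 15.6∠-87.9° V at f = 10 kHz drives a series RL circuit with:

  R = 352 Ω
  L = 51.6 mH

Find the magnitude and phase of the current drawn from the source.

Step 1 — Angular frequency: ω = 2π·f = 2π·1e+04 = 6.283e+04 rad/s.
Step 2 — Component impedances:
  R: Z = R = 352 Ω
  L: Z = jωL = j·6.283e+04·0.0516 = 0 + j3242 Ω
Step 3 — Series combination: Z_total = R + L = 352 + j3242 Ω = 3261∠83.8° Ω.
Step 4 — Source phasor: V = 15.6∠-87.9° V = 0.5716 - j15.59 V.
Step 5 — Ohm's law: I = V / Z_total = (0.5716 - j15.59) / (352 + j3242) = -0.004733 - j0.0006902 A.
Step 6 — Convert to polar: |I| = 0.004784 A, ∠I = -171.7°.

I = 0.004784∠-171.7° A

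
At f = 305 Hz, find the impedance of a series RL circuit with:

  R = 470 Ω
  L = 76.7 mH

Step 1 — Angular frequency: ω = 2π·f = 2π·305 = 1916 rad/s.
Step 2 — Component impedances:
  R: Z = R = 470 Ω
  L: Z = jωL = j·1916·0.0767 = 0 + j147 Ω
Step 3 — Series combination: Z_total = R + L = 470 + j147 Ω = 492.4∠17.4° Ω.

Z = 470 + j147 Ω = 492.4∠17.4° Ω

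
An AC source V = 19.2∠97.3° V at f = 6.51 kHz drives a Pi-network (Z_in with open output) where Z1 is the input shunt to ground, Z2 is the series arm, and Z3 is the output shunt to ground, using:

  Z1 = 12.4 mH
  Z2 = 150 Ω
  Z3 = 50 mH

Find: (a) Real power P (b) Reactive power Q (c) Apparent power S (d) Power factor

Step 1 — Angular frequency: ω = 2π·f = 2π·6510 = 4.09e+04 rad/s.
Step 2 — Component impedances:
  Z1: Z = jωL = j·4.09e+04·0.0124 = 0 + j507.2 Ω
  Z2: Z = R = 150 Ω
  Z3: Z = jωL = j·4.09e+04·0.05 = 0 + j2045 Ω
Step 3 — With open output, the series arm Z2 and the output shunt Z3 appear in series to ground: Z2 + Z3 = 150 + j2045 Ω.
Step 4 — Parallel with input shunt Z1: Z_in = Z1 || (Z2 + Z3) = 5.903 + j406.8 Ω = 406.8∠89.2° Ω.
Step 5 — Source phasor: V = 19.2∠97.3° V = -2.44 + j19.04 V.
Step 6 — Current: I = V / Z = 0.04672 + j0.006676 A = 0.0472∠8.1° A.
Step 7 — Complex power: S = V·I* = 0.01315 + j0.9061 VA.
Step 8 — Real power: P = Re(S) = 0.01315 W.
Step 9 — Reactive power: Q = Im(S) = 0.9061 VAR.
Step 10 — Apparent power: |S| = 0.9062 VA.
Step 11 — Power factor: PF = P/|S| = 0.01451 (lagging).

(a) P = 0.01315 W  (b) Q = 0.9061 VAR  (c) S = 0.9062 VA  (d) PF = 0.01451 (lagging)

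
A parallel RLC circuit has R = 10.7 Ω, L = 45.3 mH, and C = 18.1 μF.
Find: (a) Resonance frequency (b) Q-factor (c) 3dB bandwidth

Step 1 — Resonance: ω₀ = 1/√(LC) = 1/√(0.0453·1.81e-05) = 1104 rad/s.
Step 2 — f₀ = ω₀/(2π) = 175.8 Hz.
Step 3 — Parallel Q: Q = R/(ω₀L) = 10.7/(1104·0.0453) = 0.2139.
Step 4 — Bandwidth: Δω = ω₀/Q = 5163 rad/s; BW = Δω/(2π) = 821.8 Hz.

(a) f₀ = 175.8 Hz  (b) Q = 0.2139  (c) BW = 821.8 Hz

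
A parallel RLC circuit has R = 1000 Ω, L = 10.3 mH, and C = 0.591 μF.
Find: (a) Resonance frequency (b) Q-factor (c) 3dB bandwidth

Step 1 — Resonance: ω₀ = 1/√(LC) = 1/√(0.0103·5.91e-07) = 1.282e+04 rad/s.
Step 2 — f₀ = ω₀/(2π) = 2040 Hz.
Step 3 — Parallel Q: Q = R/(ω₀L) = 1000/(1.282e+04·0.0103) = 7.575.
Step 4 — Bandwidth: Δω = ω₀/Q = 1692 rad/s; BW = Δω/(2π) = 269.3 Hz.

(a) f₀ = 2040 Hz  (b) Q = 7.575  (c) BW = 269.3 Hz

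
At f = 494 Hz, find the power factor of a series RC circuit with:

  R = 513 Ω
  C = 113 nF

Step 1 — Angular frequency: ω = 2π·f = 2π·494 = 3104 rad/s.
Step 2 — Component impedances:
  R: Z = R = 513 Ω
  C: Z = 1/(jωC) = -j/(ω·C) = 0 - j2851 Ω
Step 3 — Series combination: Z_total = R + C = 513 - j2851 Ω = 2897∠-79.8° Ω.
Step 4 — Power factor: PF = cos(φ) = Re(Z)/|Z| = 513/2897 = 0.1771.
Step 5 — Type: Im(Z) = -2851 ⇒ leading (phase φ = -79.8°).

PF = 0.1771 (leading, φ = -79.8°)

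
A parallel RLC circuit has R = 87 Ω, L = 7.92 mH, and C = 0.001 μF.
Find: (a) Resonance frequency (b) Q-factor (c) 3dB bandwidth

Step 1 — Resonance: ω₀ = 1/√(LC) = 1/√(0.00792·1e-09) = 3.553e+05 rad/s.
Step 2 — f₀ = ω₀/(2π) = 5.655e+04 Hz.
Step 3 — Parallel Q: Q = R/(ω₀L) = 87/(3.553e+05·0.00792) = 0.03091.
Step 4 — Bandwidth: Δω = ω₀/Q = 1.149e+07 rad/s; BW = Δω/(2π) = 1.829e+06 Hz.

(a) f₀ = 5.655e+04 Hz  (b) Q = 0.03091  (c) BW = 1.829e+06 Hz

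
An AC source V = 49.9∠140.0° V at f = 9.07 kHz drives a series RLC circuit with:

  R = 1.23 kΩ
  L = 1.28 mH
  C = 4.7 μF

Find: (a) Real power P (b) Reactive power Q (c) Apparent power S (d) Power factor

Step 1 — Angular frequency: ω = 2π·f = 2π·9070 = 5.699e+04 rad/s.
Step 2 — Component impedances:
  R: Z = R = 1230 Ω
  L: Z = jωL = j·5.699e+04·0.00128 = 0 + j72.95 Ω
  C: Z = 1/(jωC) = -j/(ω·C) = 0 - j3.733 Ω
Step 3 — Series combination: Z_total = R + L + C = 1230 + j69.21 Ω = 1232∠3.2° Ω.
Step 4 — Source phasor: V = 49.9∠140.0° V = -38.23 + j32.08 V.
Step 5 — Current: I = V / Z = -0.02952 + j0.02774 A = 0.04051∠136.8° A.
Step 6 — Complex power: S = V·I* = 2.018 + j0.1136 VA.
Step 7 — Real power: P = Re(S) = 2.018 W.
Step 8 — Reactive power: Q = Im(S) = 0.1136 VAR.
Step 9 — Apparent power: |S| = 2.021 VA.
Step 10 — Power factor: PF = P/|S| = 0.9984 (lagging).

(a) P = 2.018 W  (b) Q = 0.1136 VAR  (c) S = 2.021 VA  (d) PF = 0.9984 (lagging)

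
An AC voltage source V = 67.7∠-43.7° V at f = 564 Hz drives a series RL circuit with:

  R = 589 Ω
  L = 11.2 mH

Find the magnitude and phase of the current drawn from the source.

Step 1 — Angular frequency: ω = 2π·f = 2π·564 = 3544 rad/s.
Step 2 — Component impedances:
  R: Z = R = 589 Ω
  L: Z = jωL = j·3544·0.0112 = 0 + j39.69 Ω
Step 3 — Series combination: Z_total = R + L = 589 + j39.69 Ω = 590.3∠3.9° Ω.
Step 4 — Source phasor: V = 67.7∠-43.7° V = 48.94 - j46.77 V.
Step 5 — Ohm's law: I = V / Z_total = (48.94 - j46.77) / (589 + j39.69) = 0.0774 - j0.08463 A.
Step 6 — Convert to polar: |I| = 0.1147 A, ∠I = -47.6°.

I = 0.1147∠-47.6° A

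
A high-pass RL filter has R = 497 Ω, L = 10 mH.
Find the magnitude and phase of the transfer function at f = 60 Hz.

Step 1 — Angular frequency: ω = 2π·60 = 377 rad/s.
Step 2 — Transfer function: H(jω) = jωL/(R + jωL).
Step 3 — Numerator jωL = j·3.77; denominator R + jωL = 497 + j3.77.
Step 4 — H = 5.753e-05 + j0.007585.
Step 5 — Magnitude: |H| = 0.007585 (-42.4 dB); phase: φ = 89.6°.

|H| = 0.007585 (-42.4 dB), φ = 89.6°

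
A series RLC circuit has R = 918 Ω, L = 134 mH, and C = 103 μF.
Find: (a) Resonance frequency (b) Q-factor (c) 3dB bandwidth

Step 1 — Resonance: ω₀ = 1/√(LC) = 1/√(0.134·0.000103) = 269.2 rad/s.
Step 2 — f₀ = ω₀/(2π) = 42.84 Hz.
Step 3 — Series Q: Q = ω₀L/R = 269.2·0.134/918 = 0.03929.
Step 4 — Bandwidth: Δω = ω₀/Q = 6851 rad/s; BW = Δω/(2π) = 1090 Hz.

(a) f₀ = 42.84 Hz  (b) Q = 0.03929  (c) BW = 1090 Hz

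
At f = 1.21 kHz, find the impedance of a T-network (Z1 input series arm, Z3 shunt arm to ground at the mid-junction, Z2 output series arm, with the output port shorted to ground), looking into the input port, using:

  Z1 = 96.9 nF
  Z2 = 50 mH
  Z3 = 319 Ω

Step 1 — Angular frequency: ω = 2π·f = 2π·1210 = 7603 rad/s.
Step 2 — Component impedances:
  Z1: Z = 1/(jωC) = -j/(ω·C) = 0 - j1357 Ω
  Z2: Z = jωL = j·7603·0.05 = 0 + j380.1 Ω
  Z3: Z = R = 319 Ω
Step 3 — With the output port shorted to ground, the output series arm Z2 runs from the junction to ground; the shunt arm Z3 also runs from the junction to ground. They appear in parallel: Z3 || Z2 = 187.2 + j157.1 Ω.
Step 4 — Series with input arm Z1: Z_in = Z1 + (Z3 || Z2) = 187.2 - j1200 Ω = 1215∠-81.1° Ω.

Z = 187.2 - j1200 Ω = 1215∠-81.1° Ω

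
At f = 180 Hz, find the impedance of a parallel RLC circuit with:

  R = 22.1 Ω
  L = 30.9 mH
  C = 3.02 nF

Step 1 — Angular frequency: ω = 2π·f = 2π·180 = 1131 rad/s.
Step 2 — Component impedances:
  R: Z = R = 22.1 Ω
  L: Z = jωL = j·1131·0.0309 = 0 + j34.95 Ω
  C: Z = 1/(jωC) = -j/(ω·C) = 0 - j2.928e+05 Ω
Step 3 — Parallel combination: 1/Z_total = 1/R + 1/L + 1/C; Z_total = 15.79 + j9.983 Ω = 18.68∠32.3° Ω.

Z = 15.79 + j9.983 Ω = 18.68∠32.3° Ω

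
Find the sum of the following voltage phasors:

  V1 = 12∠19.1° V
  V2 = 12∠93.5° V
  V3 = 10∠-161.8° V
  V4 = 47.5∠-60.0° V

Step 1 — Convert each phasor to rectangular form:
  V1 = 12·(cos(19.1°) + j·sin(19.1°)) = 11.34 + j3.927 V
  V2 = 12·(cos(93.5°) + j·sin(93.5°)) = -0.7326 + j11.98 V
  V3 = 10·(cos(-161.8°) + j·sin(-161.8°)) = -9.5 - j3.123 V
  V4 = 47.5·(cos(-60.0°) + j·sin(-60.0°)) = 23.75 - j41.14 V
Step 2 — Sum components: V_total = 24.86 - j28.36 V.
Step 3 — Convert to polar: |V_total| = 37.71 V, ∠V_total = -48.8°.

V_total = 37.71∠-48.8° V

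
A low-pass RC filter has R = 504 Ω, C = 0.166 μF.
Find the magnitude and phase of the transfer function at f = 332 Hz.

Step 1 — Angular frequency: ω = 2π·332 = 2086 rad/s.
Step 2 — Transfer function: H(jω) = 1/(1 + jωRC).
Step 3 — Denominator: 1 + jωRC = 1 + j·2086·504·1.66e-07 = 1 + j0.1745.
Step 4 — H = 0.9704 - j0.1694.
Step 5 — Magnitude: |H| = 0.9851 (-0.1 dB); phase: φ = -9.9°.

|H| = 0.9851 (-0.1 dB), φ = -9.9°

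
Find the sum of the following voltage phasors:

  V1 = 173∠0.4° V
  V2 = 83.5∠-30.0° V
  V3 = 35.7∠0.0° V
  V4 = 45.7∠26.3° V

Step 1 — Convert each phasor to rectangular form:
  V1 = 173·(cos(0.4°) + j·sin(0.4°)) = 173 + j1.208 V
  V2 = 83.5·(cos(-30.0°) + j·sin(-30.0°)) = 72.31 - j41.75 V
  V3 = 35.7·(cos(0.0°) + j·sin(0.0°)) = 35.7 V
  V4 = 45.7·(cos(26.3°) + j·sin(26.3°)) = 40.97 + j20.25 V
Step 2 — Sum components: V_total = 322 - j20.29 V.
Step 3 — Convert to polar: |V_total| = 322.6 V, ∠V_total = -3.6°.

V_total = 322.6∠-3.6° V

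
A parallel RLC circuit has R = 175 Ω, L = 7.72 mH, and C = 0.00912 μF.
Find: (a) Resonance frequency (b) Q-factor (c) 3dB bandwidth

Step 1 — Resonance: ω₀ = 1/√(LC) = 1/√(0.00772·9.12e-09) = 1.192e+05 rad/s.
Step 2 — f₀ = ω₀/(2π) = 1.897e+04 Hz.
Step 3 — Parallel Q: Q = R/(ω₀L) = 175/(1.192e+05·0.00772) = 0.1902.
Step 4 — Bandwidth: Δω = ω₀/Q = 6.266e+05 rad/s; BW = Δω/(2π) = 9.972e+04 Hz.

(a) f₀ = 1.897e+04 Hz  (b) Q = 0.1902  (c) BW = 9.972e+04 Hz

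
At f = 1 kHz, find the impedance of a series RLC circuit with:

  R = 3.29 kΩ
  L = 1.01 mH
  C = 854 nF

Step 1 — Angular frequency: ω = 2π·f = 2π·1000 = 6283 rad/s.
Step 2 — Component impedances:
  R: Z = R = 3290 Ω
  L: Z = jωL = j·6283·0.00101 = 0 + j6.346 Ω
  C: Z = 1/(jωC) = -j/(ω·C) = 0 - j186.4 Ω
Step 3 — Series combination: Z_total = R + L + C = 3290 - j180 Ω = 3295∠-3.1° Ω.

Z = 3290 - j180 Ω = 3295∠-3.1° Ω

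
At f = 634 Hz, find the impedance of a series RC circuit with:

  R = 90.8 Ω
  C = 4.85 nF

Step 1 — Angular frequency: ω = 2π·f = 2π·634 = 3984 rad/s.
Step 2 — Component impedances:
  R: Z = R = 90.8 Ω
  C: Z = 1/(jωC) = -j/(ω·C) = 0 - j5.176e+04 Ω
Step 3 — Series combination: Z_total = R + C = 90.8 - j5.176e+04 Ω = 5.176e+04∠-89.9° Ω.

Z = 90.8 - j5.176e+04 Ω = 5.176e+04∠-89.9° Ω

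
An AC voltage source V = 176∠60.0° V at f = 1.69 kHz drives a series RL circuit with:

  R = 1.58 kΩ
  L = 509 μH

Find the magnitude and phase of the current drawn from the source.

Step 1 — Angular frequency: ω = 2π·f = 2π·1690 = 1.062e+04 rad/s.
Step 2 — Component impedances:
  R: Z = R = 1580 Ω
  L: Z = jωL = j·1.062e+04·0.000509 = 0 + j5.405 Ω
Step 3 — Series combination: Z_total = R + L = 1580 + j5.405 Ω = 1580∠0.2° Ω.
Step 4 — Source phasor: V = 176∠60.0° V = 88 + j152.4 V.
Step 5 — Ohm's law: I = V / Z_total = (88 + j152.4) / (1580 + j5.405) = 0.05603 + j0.09628 A.
Step 6 — Convert to polar: |I| = 0.1114 A, ∠I = 59.8°.

I = 0.1114∠59.8° A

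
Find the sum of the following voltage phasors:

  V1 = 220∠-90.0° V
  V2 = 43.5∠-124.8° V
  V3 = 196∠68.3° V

Step 1 — Convert each phasor to rectangular form:
  V1 = 220·(cos(-90.0°) + j·sin(-90.0°)) = 0 - j220 V
  V2 = 43.5·(cos(-124.8°) + j·sin(-124.8°)) = -24.83 - j35.72 V
  V3 = 196·(cos(68.3°) + j·sin(68.3°)) = 72.47 + j182.1 V
Step 2 — Sum components: V_total = 47.64 - j73.61 V.
Step 3 — Convert to polar: |V_total| = 87.68 V, ∠V_total = -57.1°.

V_total = 87.68∠-57.1° V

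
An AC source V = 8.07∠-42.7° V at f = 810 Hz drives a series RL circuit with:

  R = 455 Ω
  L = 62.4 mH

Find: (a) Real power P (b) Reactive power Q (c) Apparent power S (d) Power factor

Step 1 — Angular frequency: ω = 2π·f = 2π·810 = 5089 rad/s.
Step 2 — Component impedances:
  R: Z = R = 455 Ω
  L: Z = jωL = j·5089·0.0624 = 0 + j317.6 Ω
Step 3 — Series combination: Z_total = R + L = 455 + j317.6 Ω = 554.9∠34.9° Ω.
Step 4 — Source phasor: V = 8.07∠-42.7° V = 5.931 - j5.473 V.
Step 5 — Current: I = V / Z = 0.00312 - j0.01421 A = 0.01454∠-77.6° A.
Step 6 — Complex power: S = V·I* = 0.09624 + j0.06718 VA.
Step 7 — Real power: P = Re(S) = 0.09624 W.
Step 8 — Reactive power: Q = Im(S) = 0.06718 VAR.
Step 9 — Apparent power: |S| = 0.1174 VA.
Step 10 — Power factor: PF = P/|S| = 0.82 (lagging).

(a) P = 0.09624 W  (b) Q = 0.06718 VAR  (c) S = 0.1174 VA  (d) PF = 0.82 (lagging)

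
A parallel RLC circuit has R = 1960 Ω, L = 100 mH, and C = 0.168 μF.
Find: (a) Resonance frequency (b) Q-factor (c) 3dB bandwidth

Step 1 — Resonance: ω₀ = 1/√(LC) = 1/√(0.1·1.68e-07) = 7715 rad/s.
Step 2 — f₀ = ω₀/(2π) = 1228 Hz.
Step 3 — Parallel Q: Q = R/(ω₀L) = 1960/(7715·0.1) = 2.54.
Step 4 — Bandwidth: Δω = ω₀/Q = 3037 rad/s; BW = Δω/(2π) = 483.3 Hz.

(a) f₀ = 1228 Hz  (b) Q = 2.54  (c) BW = 483.3 Hz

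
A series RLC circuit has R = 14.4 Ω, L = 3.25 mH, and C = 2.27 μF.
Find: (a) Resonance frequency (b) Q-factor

Step 1 — Resonance condition Im(Z)=0 gives ω₀ = 1/√(LC).
Step 2 — ω₀ = 1/√(0.00325·2.27e-06) = 1.164e+04 rad/s.
Step 3 — f₀ = ω₀/(2π) = 1853 Hz.
Step 4 — Series Q: Q = ω₀L/R = 1.164e+04·0.00325/14.4 = 2.628.

(a) f₀ = 1853 Hz  (b) Q = 2.628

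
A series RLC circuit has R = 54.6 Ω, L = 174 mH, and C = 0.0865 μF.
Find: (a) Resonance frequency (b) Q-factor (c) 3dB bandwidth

Step 1 — Resonance: ω₀ = 1/√(LC) = 1/√(0.174·8.65e-08) = 8151 rad/s.
Step 2 — f₀ = ω₀/(2π) = 1297 Hz.
Step 3 — Series Q: Q = ω₀L/R = 8151·0.174/54.6 = 25.98.
Step 4 — Bandwidth: Δω = ω₀/Q = 313.8 rad/s; BW = Δω/(2π) = 49.94 Hz.

(a) f₀ = 1297 Hz  (b) Q = 25.98  (c) BW = 49.94 Hz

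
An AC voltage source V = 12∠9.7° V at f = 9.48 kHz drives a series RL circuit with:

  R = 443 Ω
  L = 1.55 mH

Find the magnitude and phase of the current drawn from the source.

Step 1 — Angular frequency: ω = 2π·f = 2π·9480 = 5.956e+04 rad/s.
Step 2 — Component impedances:
  R: Z = R = 443 Ω
  L: Z = jωL = j·5.956e+04·0.00155 = 0 + j92.33 Ω
Step 3 — Series combination: Z_total = R + L = 443 + j92.33 Ω = 452.5∠11.8° Ω.
Step 4 — Source phasor: V = 12∠9.7° V = 11.83 + j2.022 V.
Step 5 — Ohm's law: I = V / Z_total = (11.83 + j2.022) / (443 + j92.33) = 0.0265 - j0.000959 A.
Step 6 — Convert to polar: |I| = 0.02652 A, ∠I = -2.1°.

I = 0.02652∠-2.1° A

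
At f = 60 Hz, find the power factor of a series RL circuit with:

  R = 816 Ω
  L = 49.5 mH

Step 1 — Angular frequency: ω = 2π·f = 2π·60 = 377 rad/s.
Step 2 — Component impedances:
  R: Z = R = 816 Ω
  L: Z = jωL = j·377·0.0495 = 0 + j18.66 Ω
Step 3 — Series combination: Z_total = R + L = 816 + j18.66 Ω = 816.2∠1.3° Ω.
Step 4 — Power factor: PF = cos(φ) = Re(Z)/|Z| = 816/816.21 = 0.9997.
Step 5 — Type: Im(Z) = 18.66 ⇒ lagging (phase φ = 1.3°).

PF = 0.9997 (lagging, φ = 1.3°)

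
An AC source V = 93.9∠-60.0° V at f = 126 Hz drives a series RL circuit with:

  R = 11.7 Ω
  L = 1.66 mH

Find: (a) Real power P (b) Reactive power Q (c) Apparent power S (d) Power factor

Step 1 — Angular frequency: ω = 2π·f = 2π·126 = 791.7 rad/s.
Step 2 — Component impedances:
  R: Z = R = 11.7 Ω
  L: Z = jωL = j·791.7·0.00166 = 0 + j1.314 Ω
Step 3 — Series combination: Z_total = R + L = 11.7 + j1.314 Ω = 11.77∠6.4° Ω.
Step 4 — Source phasor: V = 93.9∠-60.0° V = 46.95 - j81.32 V.
Step 5 — Current: I = V / Z = 3.192 - j7.309 A = 7.975∠-66.4° A.
Step 6 — Complex power: S = V·I* = 744.2 + j83.59 VA.
Step 7 — Real power: P = Re(S) = 744.2 W.
Step 8 — Reactive power: Q = Im(S) = 83.59 VAR.
Step 9 — Apparent power: |S| = 748.9 VA.
Step 10 — Power factor: PF = P/|S| = 0.9938 (lagging).

(a) P = 744.2 W  (b) Q = 83.59 VAR  (c) S = 748.9 VA  (d) PF = 0.9938 (lagging)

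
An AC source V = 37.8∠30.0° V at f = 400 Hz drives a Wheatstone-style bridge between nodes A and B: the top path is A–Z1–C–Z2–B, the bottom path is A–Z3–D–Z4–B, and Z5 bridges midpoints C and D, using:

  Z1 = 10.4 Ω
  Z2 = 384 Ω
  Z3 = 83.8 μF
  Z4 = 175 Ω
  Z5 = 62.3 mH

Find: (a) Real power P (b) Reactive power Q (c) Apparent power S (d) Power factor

Step 1 — Angular frequency: ω = 2π·f = 2π·400 = 2513 rad/s.
Step 2 — Component impedances:
  Z1: Z = R = 10.4 Ω
  Z2: Z = R = 384 Ω
  Z3: Z = 1/(jωC) = -j/(ω·C) = 0 - j4.748 Ω
  Z4: Z = R = 175 Ω
  Z5: Z = jωL = j·2513·0.0623 = 0 + j156.6 Ω
Step 3 — Bridge requires nodal analysis (the Z5 bridge couples midpoints C and D, so the two paths cannot be reduced to a simple series/parallel combination). Setting node B to ground and injecting 1 A at node A, the 3-node admittance system at A, C, D solves to V_A = Z_AB = 121.1 - j2.289 Ω = 121.1∠-1.1° Ω.
Step 4 — Source phasor: V = 37.8∠30.0° V = 32.74 + j18.9 V.
Step 5 — Current: I = V / Z = 0.2673 + j0.1611 A = 0.3121∠31.1° A.
Step 6 — Complex power: S = V·I* = 11.79 - j0.223 VA.
Step 7 — Real power: P = Re(S) = 11.79 W.
Step 8 — Reactive power: Q = Im(S) = -0.223 VAR.
Step 9 — Apparent power: |S| = 11.8 VA.
Step 10 — Power factor: PF = P/|S| = 0.9998 (leading).

(a) P = 11.79 W  (b) Q = -0.223 VAR  (c) S = 11.8 VA  (d) PF = 0.9998 (leading)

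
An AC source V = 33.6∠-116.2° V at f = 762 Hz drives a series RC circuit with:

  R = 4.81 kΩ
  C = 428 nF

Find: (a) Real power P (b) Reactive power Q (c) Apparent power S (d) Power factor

Step 1 — Angular frequency: ω = 2π·f = 2π·762 = 4788 rad/s.
Step 2 — Component impedances:
  R: Z = R = 4810 Ω
  C: Z = 1/(jωC) = -j/(ω·C) = 0 - j488 Ω
Step 3 — Series combination: Z_total = R + C = 4810 - j488 Ω = 4835∠-5.8° Ω.
Step 4 — Source phasor: V = 33.6∠-116.2° V = -14.83 - j30.15 V.
Step 5 — Current: I = V / Z = -0.002423 - j0.006514 A = 0.00695∠-110.4° A.
Step 6 — Complex power: S = V·I* = 0.2323 - j0.02357 VA.
Step 7 — Real power: P = Re(S) = 0.2323 W.
Step 8 — Reactive power: Q = Im(S) = -0.02357 VAR.
Step 9 — Apparent power: |S| = 0.2335 VA.
Step 10 — Power factor: PF = P/|S| = 0.9949 (leading).

(a) P = 0.2323 W  (b) Q = -0.02357 VAR  (c) S = 0.2335 VA  (d) PF = 0.9949 (leading)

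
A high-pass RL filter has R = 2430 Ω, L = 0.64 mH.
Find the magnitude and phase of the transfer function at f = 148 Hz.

Step 1 — Angular frequency: ω = 2π·148 = 929.9 rad/s.
Step 2 — Transfer function: H(jω) = jωL/(R + jωL).
Step 3 — Numerator jωL = j·0.5951; denominator R + jωL = 2430 + j0.5951.
Step 4 — H = 5.998e-08 + j0.0002449.
Step 5 — Magnitude: |H| = 0.0002449 (-72.2 dB); phase: φ = 90.0°.

|H| = 0.0002449 (-72.2 dB), φ = 90.0°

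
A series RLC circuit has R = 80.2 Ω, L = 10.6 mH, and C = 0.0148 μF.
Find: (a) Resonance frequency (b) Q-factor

Step 1 — Resonance condition Im(Z)=0 gives ω₀ = 1/√(LC).
Step 2 — ω₀ = 1/√(0.0106·1.48e-08) = 7.984e+04 rad/s.
Step 3 — f₀ = ω₀/(2π) = 1.271e+04 Hz.
Step 4 — Series Q: Q = ω₀L/R = 7.984e+04·0.0106/80.2 = 10.55.

(a) f₀ = 1.271e+04 Hz  (b) Q = 10.55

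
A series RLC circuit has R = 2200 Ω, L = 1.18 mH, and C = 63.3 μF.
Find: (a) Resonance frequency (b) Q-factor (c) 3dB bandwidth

Step 1 — Resonance: ω₀ = 1/√(LC) = 1/√(0.00118·6.33e-05) = 3659 rad/s.
Step 2 — f₀ = ω₀/(2π) = 582.3 Hz.
Step 3 — Series Q: Q = ω₀L/R = 3659·0.00118/2200 = 0.001963.
Step 4 — Bandwidth: Δω = ω₀/Q = 1.864e+06 rad/s; BW = Δω/(2π) = 2.967e+05 Hz.

(a) f₀ = 582.3 Hz  (b) Q = 0.001963  (c) BW = 2.967e+05 Hz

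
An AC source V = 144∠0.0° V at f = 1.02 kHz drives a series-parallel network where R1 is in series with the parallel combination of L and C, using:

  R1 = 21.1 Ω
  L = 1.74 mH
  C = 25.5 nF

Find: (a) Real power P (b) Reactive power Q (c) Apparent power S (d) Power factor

Step 1 — Angular frequency: ω = 2π·f = 2π·1020 = 6409 rad/s.
Step 2 — Component impedances:
  R1: Z = R = 21.1 Ω
  L: Z = jωL = j·6409·0.00174 = 0 + j11.15 Ω
  C: Z = 1/(jωC) = -j/(ω·C) = 0 - j6119 Ω
Step 3 — Parallel branch: L || C = 1/(1/L + 1/C) = 0 + j11.17 Ω.
Step 4 — Series with R1: Z_total = R1 + (L || C) = 21.1 + j11.17 Ω = 23.88∠27.9° Ω.
Step 5 — Source phasor: V = 144∠0.0° V = 144 V.
Step 6 — Current: I = V / Z = 5.33 - j2.822 A = 6.031∠-27.9° A.
Step 7 — Complex power: S = V·I* = 767.6 + j406.4 VA.
Step 8 — Real power: P = Re(S) = 767.6 W.
Step 9 — Reactive power: Q = Im(S) = 406.4 VAR.
Step 10 — Apparent power: |S| = 868.5 VA.
Step 11 — Power factor: PF = P/|S| = 0.8838 (lagging).

(a) P = 767.6 W  (b) Q = 406.4 VAR  (c) S = 868.5 VA  (d) PF = 0.8838 (lagging)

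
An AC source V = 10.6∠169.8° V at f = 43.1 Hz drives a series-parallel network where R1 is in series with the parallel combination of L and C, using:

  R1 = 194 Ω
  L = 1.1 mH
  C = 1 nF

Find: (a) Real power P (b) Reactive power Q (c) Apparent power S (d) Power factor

Step 1 — Angular frequency: ω = 2π·f = 2π·43.1 = 270.8 rad/s.
Step 2 — Component impedances:
  R1: Z = R = 194 Ω
  L: Z = jωL = j·270.8·0.0011 = 0 + j0.2979 Ω
  C: Z = 1/(jωC) = -j/(ω·C) = 0 - j3.693e+06 Ω
Step 3 — Parallel branch: L || C = 1/(1/L + 1/C) = 0 + j0.2979 Ω.
Step 4 — Series with R1: Z_total = R1 + (L || C) = 194 + j0.2979 Ω = 194∠0.1° Ω.
Step 5 — Source phasor: V = 10.6∠169.8° V = -10.43 + j1.877 V.
Step 6 — Current: I = V / Z = -0.05376 + j0.009758 A = 0.05464∠169.7° A.
Step 7 — Complex power: S = V·I* = 0.5792 + j0.0008893 VA.
Step 8 — Real power: P = Re(S) = 0.5792 W.
Step 9 — Reactive power: Q = Im(S) = 0.0008893 VAR.
Step 10 — Apparent power: |S| = 0.5792 VA.
Step 11 — Power factor: PF = P/|S| = 1 (lagging).

(a) P = 0.5792 W  (b) Q = 0.0008893 VAR  (c) S = 0.5792 VA  (d) PF = 1 (lagging)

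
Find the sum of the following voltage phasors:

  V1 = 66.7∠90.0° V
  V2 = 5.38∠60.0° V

Step 1 — Convert each phasor to rectangular form:
  V1 = 66.7·(cos(90.0°) + j·sin(90.0°)) = 0 + j66.7 V
  V2 = 5.38·(cos(60.0°) + j·sin(60.0°)) = 2.69 + j4.659 V
Step 2 — Sum components: V_total = 2.69 + j71.36 V.
Step 3 — Convert to polar: |V_total| = 71.41 V, ∠V_total = 87.8°.

V_total = 71.41∠87.8° V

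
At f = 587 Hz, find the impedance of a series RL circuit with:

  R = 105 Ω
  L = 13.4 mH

Step 1 — Angular frequency: ω = 2π·f = 2π·587 = 3688 rad/s.
Step 2 — Component impedances:
  R: Z = R = 105 Ω
  L: Z = jωL = j·3688·0.0134 = 0 + j49.42 Ω
Step 3 — Series combination: Z_total = R + L = 105 + j49.42 Ω = 116∠25.2° Ω.

Z = 105 + j49.42 Ω = 116∠25.2° Ω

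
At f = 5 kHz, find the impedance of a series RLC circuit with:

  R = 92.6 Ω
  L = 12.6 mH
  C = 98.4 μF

Step 1 — Angular frequency: ω = 2π·f = 2π·5000 = 3.142e+04 rad/s.
Step 2 — Component impedances:
  R: Z = R = 92.6 Ω
  L: Z = jωL = j·3.142e+04·0.0126 = 0 + j395.8 Ω
  C: Z = 1/(jωC) = -j/(ω·C) = 0 - j0.3235 Ω
Step 3 — Series combination: Z_total = R + L + C = 92.6 + j395.5 Ω = 406.2∠76.8° Ω.

Z = 92.6 + j395.5 Ω = 406.2∠76.8° Ω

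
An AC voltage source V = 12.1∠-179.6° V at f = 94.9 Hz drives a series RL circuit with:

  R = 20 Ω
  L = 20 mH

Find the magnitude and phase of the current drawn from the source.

Step 1 — Angular frequency: ω = 2π·f = 2π·94.9 = 596.3 rad/s.
Step 2 — Component impedances:
  R: Z = R = 20 Ω
  L: Z = jωL = j·596.3·0.02 = 0 + j11.93 Ω
Step 3 — Series combination: Z_total = R + L = 20 + j11.93 Ω = 23.29∠30.8° Ω.
Step 4 — Source phasor: V = 12.1∠-179.6° V = -12.1 - j0.08447 V.
Step 5 — Ohm's law: I = V / Z_total = (-12.1 - j0.08447) / (20 + j11.93) = -0.4482 + j0.263 A.
Step 6 — Convert to polar: |I| = 0.5196 A, ∠I = 149.6°.

I = 0.5196∠149.6° A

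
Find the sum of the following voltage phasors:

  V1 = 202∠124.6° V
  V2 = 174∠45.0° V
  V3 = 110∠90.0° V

Step 1 — Convert each phasor to rectangular form:
  V1 = 202·(cos(124.6°) + j·sin(124.6°)) = -114.7 + j166.3 V
  V2 = 174·(cos(45.0°) + j·sin(45.0°)) = 123 + j123 V
  V3 = 110·(cos(90.0°) + j·sin(90.0°)) = 0 + j110 V
Step 2 — Sum components: V_total = 8.332 + j399.3 V.
Step 3 — Convert to polar: |V_total| = 399.4 V, ∠V_total = 88.8°.

V_total = 399.4∠88.8° V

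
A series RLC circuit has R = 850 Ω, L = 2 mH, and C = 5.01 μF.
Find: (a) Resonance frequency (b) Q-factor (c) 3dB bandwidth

Step 1 — Resonance: ω₀ = 1/√(LC) = 1/√(0.002·5.01e-06) = 9990 rad/s.
Step 2 — f₀ = ω₀/(2π) = 1590 Hz.
Step 3 — Series Q: Q = ω₀L/R = 9990·0.002/850 = 0.02351.
Step 4 — Bandwidth: Δω = ω₀/Q = 4.25e+05 rad/s; BW = Δω/(2π) = 6.764e+04 Hz.

(a) f₀ = 1590 Hz  (b) Q = 0.02351  (c) BW = 6.764e+04 Hz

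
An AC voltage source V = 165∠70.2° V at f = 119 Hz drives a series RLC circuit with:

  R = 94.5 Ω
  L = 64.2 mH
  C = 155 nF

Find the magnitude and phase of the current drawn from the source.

Step 1 — Angular frequency: ω = 2π·f = 2π·119 = 747.7 rad/s.
Step 2 — Component impedances:
  R: Z = R = 94.5 Ω
  L: Z = jωL = j·747.7·0.0642 = 0 + j48 Ω
  C: Z = 1/(jωC) = -j/(ω·C) = 0 - j8629 Ω
Step 3 — Series combination: Z_total = R + L + C = 94.5 - j8581 Ω = 8581∠-89.4° Ω.
Step 4 — Source phasor: V = 165∠70.2° V = 55.89 + j155.2 V.
Step 5 — Ohm's law: I = V / Z_total = (55.89 + j155.2) / (94.5 - j8581) = -0.01802 + j0.006712 A.
Step 6 — Convert to polar: |I| = 0.01923 A, ∠I = 159.6°.

I = 0.01923∠159.6° A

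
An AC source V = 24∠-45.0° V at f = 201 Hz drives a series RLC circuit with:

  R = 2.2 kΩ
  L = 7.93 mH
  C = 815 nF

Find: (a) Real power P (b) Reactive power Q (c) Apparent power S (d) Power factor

Step 1 — Angular frequency: ω = 2π·f = 2π·201 = 1263 rad/s.
Step 2 — Component impedances:
  R: Z = R = 2200 Ω
  L: Z = jωL = j·1263·0.00793 = 0 + j10.01 Ω
  C: Z = 1/(jωC) = -j/(ω·C) = 0 - j971.6 Ω
Step 3 — Series combination: Z_total = R + L + C = 2200 - j961.5 Ω = 2401∠-23.6° Ω.
Step 4 — Source phasor: V = 24∠-45.0° V = 16.97 - j16.97 V.
Step 5 — Current: I = V / Z = 0.009307 - j0.003646 A = 0.009996∠-21.4° A.
Step 6 — Complex power: S = V·I* = 0.2198 - j0.09608 VA.
Step 7 — Real power: P = Re(S) = 0.2198 W.
Step 8 — Reactive power: Q = Im(S) = -0.09608 VAR.
Step 9 — Apparent power: |S| = 0.2399 VA.
Step 10 — Power factor: PF = P/|S| = 0.9163 (leading).

(a) P = 0.2198 W  (b) Q = -0.09608 VAR  (c) S = 0.2399 VA  (d) PF = 0.9163 (leading)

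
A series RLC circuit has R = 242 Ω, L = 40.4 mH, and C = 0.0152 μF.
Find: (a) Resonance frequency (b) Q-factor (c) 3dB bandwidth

Step 1 — Resonance: ω₀ = 1/√(LC) = 1/√(0.0404·1.52e-08) = 4.035e+04 rad/s.
Step 2 — f₀ = ω₀/(2π) = 6423 Hz.
Step 3 — Series Q: Q = ω₀L/R = 4.035e+04·0.0404/242 = 6.737.
Step 4 — Bandwidth: Δω = ω₀/Q = 5990 rad/s; BW = Δω/(2π) = 953.4 Hz.

(a) f₀ = 6423 Hz  (b) Q = 6.737  (c) BW = 953.4 Hz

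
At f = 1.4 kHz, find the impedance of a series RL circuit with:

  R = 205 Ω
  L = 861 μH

Step 1 — Angular frequency: ω = 2π·f = 2π·1400 = 8796 rad/s.
Step 2 — Component impedances:
  R: Z = R = 205 Ω
  L: Z = jωL = j·8796·0.000861 = 0 + j7.574 Ω
Step 3 — Series combination: Z_total = R + L = 205 + j7.574 Ω = 205.1∠2.1° Ω.

Z = 205 + j7.574 Ω = 205.1∠2.1° Ω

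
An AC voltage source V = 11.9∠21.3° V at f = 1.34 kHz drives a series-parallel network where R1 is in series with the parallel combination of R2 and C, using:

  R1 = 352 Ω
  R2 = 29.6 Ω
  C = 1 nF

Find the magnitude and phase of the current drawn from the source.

Step 1 — Angular frequency: ω = 2π·f = 2π·1340 = 8419 rad/s.
Step 2 — Component impedances:
  R1: Z = R = 352 Ω
  R2: Z = R = 29.6 Ω
  C: Z = 1/(jωC) = -j/(ω·C) = 0 - j1.188e+05 Ω
Step 3 — Parallel branch: R2 || C = 1/(1/R2 + 1/C) = 29.6 - j0.007377 Ω.
Step 4 — Series with R1: Z_total = R1 + (R2 || C) = 381.6 - j0.007377 Ω = 381.6∠-0.0° Ω.
Step 5 — Source phasor: V = 11.9∠21.3° V = 11.09 + j4.323 V.
Step 6 — Ohm's law: I = V / Z_total = (11.09 + j4.323) / (381.6 - j0.007377) = 0.02905 + j0.01133 A.
Step 7 — Convert to polar: |I| = 0.03118 A, ∠I = 21.3°.

I = 0.03118∠21.3° A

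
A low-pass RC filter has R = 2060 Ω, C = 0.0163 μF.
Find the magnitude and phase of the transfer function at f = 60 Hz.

Step 1 — Angular frequency: ω = 2π·60 = 377 rad/s.
Step 2 — Transfer function: H(jω) = 1/(1 + jωRC).
Step 3 — Denominator: 1 + jωRC = 1 + j·377·2060·1.63e-08 = 1 + j0.01266.
Step 4 — H = 0.9998 - j0.01266.
Step 5 — Magnitude: |H| = 0.9999 (-0.0 dB); phase: φ = -0.7°.

|H| = 0.9999 (-0.0 dB), φ = -0.7°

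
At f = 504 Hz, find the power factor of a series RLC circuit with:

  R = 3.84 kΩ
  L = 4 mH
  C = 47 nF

Step 1 — Angular frequency: ω = 2π·f = 2π·504 = 3167 rad/s.
Step 2 — Component impedances:
  R: Z = R = 3840 Ω
  L: Z = jωL = j·3167·0.004 = 0 + j12.67 Ω
  C: Z = 1/(jωC) = -j/(ω·C) = 0 - j6719 Ω
Step 3 — Series combination: Z_total = R + L + C = 3840 - j6706 Ω = 7728∠-60.2° Ω.
Step 4 — Power factor: PF = cos(φ) = Re(Z)/|Z| = 3840/7728 = 0.4969.
Step 5 — Type: Im(Z) = -6706 ⇒ leading (phase φ = -60.2°).

PF = 0.4969 (leading, φ = -60.2°)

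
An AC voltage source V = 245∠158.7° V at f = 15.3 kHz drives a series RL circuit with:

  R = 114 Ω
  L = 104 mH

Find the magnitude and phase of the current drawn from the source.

Step 1 — Angular frequency: ω = 2π·f = 2π·1.53e+04 = 9.613e+04 rad/s.
Step 2 — Component impedances:
  R: Z = R = 114 Ω
  L: Z = jωL = j·9.613e+04·0.104 = 0 + j9998 Ω
Step 3 — Series combination: Z_total = R + L = 114 + j9998 Ω = 9998∠89.3° Ω.
Step 4 — Source phasor: V = 245∠158.7° V = -228.3 + j89 V.
Step 5 — Ohm's law: I = V / Z_total = (-228.3 + j89) / (114 + j9998) = 0.00864 + j0.02293 A.
Step 6 — Convert to polar: |I| = 0.0245 A, ∠I = 69.4°.

I = 0.0245∠69.4° A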